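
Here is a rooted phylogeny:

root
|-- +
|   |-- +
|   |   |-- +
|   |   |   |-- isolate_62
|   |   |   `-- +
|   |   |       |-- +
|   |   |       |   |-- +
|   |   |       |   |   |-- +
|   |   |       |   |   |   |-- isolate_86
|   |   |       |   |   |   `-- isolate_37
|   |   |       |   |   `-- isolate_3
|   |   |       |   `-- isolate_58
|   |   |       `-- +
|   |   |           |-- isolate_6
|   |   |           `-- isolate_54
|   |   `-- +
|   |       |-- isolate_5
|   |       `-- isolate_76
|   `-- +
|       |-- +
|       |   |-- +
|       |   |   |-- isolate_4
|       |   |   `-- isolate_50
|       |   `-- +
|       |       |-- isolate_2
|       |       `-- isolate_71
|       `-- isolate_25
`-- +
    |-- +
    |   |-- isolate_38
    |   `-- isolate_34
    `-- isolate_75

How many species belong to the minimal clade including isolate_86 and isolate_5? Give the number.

The MRCA of isolate_86 and isolate_5 is the node subtending ((isolate_62,((((isolate_86,isolate_37),isolate_3),isolate_58),(isolate_6,isolate_54))),(isolate_5,isolate_76)).
That clade contains 9 terminal taxa: isolate_3, isolate_37, isolate_5, isolate_54, isolate_58, isolate_6, isolate_62, isolate_76, isolate_86.

9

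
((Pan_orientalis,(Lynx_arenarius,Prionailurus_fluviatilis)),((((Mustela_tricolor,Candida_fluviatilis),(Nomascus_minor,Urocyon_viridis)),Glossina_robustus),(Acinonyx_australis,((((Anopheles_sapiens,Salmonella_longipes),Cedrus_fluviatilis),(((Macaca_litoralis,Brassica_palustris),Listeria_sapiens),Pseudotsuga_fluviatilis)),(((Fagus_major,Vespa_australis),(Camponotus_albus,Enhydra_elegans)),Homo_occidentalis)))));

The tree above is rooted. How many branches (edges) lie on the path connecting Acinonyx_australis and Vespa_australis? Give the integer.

The MRCA of Acinonyx_australis and Vespa_australis is the node subtending (Acinonyx_australis,((((Anopheles_sapiens,Salmonella_longipes),Cedrus_fluviatilis),(((Macaca_litoralis,Brassica_palustris),Listeria_sapiens),Pseudotsuga_fluviatilis)),(((Fagus_major,Vespa_australis),(Camponotus_albus,Enhydra_elegans)),Homo_occidentalis))).
From Acinonyx_australis up to that node: 1 branch. From Vespa_australis up to the same node: 5 branches. Total: 1 + 5 = 6.

6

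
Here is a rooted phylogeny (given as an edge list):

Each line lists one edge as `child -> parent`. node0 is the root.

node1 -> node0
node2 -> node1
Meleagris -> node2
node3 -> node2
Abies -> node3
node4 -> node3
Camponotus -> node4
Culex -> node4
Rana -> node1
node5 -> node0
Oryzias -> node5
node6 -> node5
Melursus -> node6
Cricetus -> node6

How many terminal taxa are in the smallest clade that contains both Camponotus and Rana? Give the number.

5

The MRCA of Camponotus and Rana is the node subtending ((Meleagris,(Abies,(Camponotus,Culex))),Rana).
That clade contains 5 terminal taxa: Abies, Camponotus, Culex, Meleagris, Rana.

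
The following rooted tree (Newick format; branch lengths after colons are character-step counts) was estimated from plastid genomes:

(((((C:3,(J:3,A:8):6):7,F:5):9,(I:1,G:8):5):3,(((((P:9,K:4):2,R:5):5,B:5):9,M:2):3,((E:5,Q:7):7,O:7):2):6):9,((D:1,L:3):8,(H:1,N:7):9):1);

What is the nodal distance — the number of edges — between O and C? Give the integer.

The MRCA of O and C is the node subtending ((((C,(J,A)),F),(I,G)),(((((P,K),R),B),M),((E,Q),O))).
From O up to that node: 3 branches. From C up to the same node: 4 branches. Total: 3 + 4 = 7.

7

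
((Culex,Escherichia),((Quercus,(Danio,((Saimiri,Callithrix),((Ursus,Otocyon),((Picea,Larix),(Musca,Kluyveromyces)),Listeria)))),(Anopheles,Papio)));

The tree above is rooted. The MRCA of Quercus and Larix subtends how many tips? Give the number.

The MRCA of Quercus and Larix is the node subtending (Quercus,(Danio,((Saimiri,Callithrix),((Ursus,Otocyon),((Picea,Larix),(Musca,Kluyveromyces)),Listeria)))).
That clade contains 11 terminal taxa: Callithrix, Danio, Kluyveromyces, Larix, Listeria, Musca, Otocyon, Picea, Quercus, Saimiri, Ursus.

11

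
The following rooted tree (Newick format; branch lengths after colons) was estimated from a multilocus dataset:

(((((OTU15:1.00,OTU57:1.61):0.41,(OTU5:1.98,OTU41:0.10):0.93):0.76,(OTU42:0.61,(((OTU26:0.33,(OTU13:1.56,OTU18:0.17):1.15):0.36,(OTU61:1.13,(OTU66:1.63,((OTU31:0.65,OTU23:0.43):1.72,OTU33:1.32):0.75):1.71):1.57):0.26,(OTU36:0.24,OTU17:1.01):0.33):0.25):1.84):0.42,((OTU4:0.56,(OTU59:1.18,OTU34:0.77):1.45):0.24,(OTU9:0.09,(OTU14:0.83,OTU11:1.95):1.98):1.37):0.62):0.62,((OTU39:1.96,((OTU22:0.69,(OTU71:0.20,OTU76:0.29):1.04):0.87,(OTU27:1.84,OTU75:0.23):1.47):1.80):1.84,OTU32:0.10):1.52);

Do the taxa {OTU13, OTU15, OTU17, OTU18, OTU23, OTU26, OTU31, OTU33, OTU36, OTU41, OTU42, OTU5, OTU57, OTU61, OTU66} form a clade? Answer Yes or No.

Yes

The most recent common ancestor of these taxa subtends (((OTU15,OTU57),(OTU5,OTU41)),(OTU42,(((OTU26,(OTU13,OTU18)),(OTU61,(OTU66,((OTU31,OTU23),OTU33)))),(OTU36,OTU17)))).
That clade has exactly 15 tips — every listed taxon and nothing else — so the group is monophyletic.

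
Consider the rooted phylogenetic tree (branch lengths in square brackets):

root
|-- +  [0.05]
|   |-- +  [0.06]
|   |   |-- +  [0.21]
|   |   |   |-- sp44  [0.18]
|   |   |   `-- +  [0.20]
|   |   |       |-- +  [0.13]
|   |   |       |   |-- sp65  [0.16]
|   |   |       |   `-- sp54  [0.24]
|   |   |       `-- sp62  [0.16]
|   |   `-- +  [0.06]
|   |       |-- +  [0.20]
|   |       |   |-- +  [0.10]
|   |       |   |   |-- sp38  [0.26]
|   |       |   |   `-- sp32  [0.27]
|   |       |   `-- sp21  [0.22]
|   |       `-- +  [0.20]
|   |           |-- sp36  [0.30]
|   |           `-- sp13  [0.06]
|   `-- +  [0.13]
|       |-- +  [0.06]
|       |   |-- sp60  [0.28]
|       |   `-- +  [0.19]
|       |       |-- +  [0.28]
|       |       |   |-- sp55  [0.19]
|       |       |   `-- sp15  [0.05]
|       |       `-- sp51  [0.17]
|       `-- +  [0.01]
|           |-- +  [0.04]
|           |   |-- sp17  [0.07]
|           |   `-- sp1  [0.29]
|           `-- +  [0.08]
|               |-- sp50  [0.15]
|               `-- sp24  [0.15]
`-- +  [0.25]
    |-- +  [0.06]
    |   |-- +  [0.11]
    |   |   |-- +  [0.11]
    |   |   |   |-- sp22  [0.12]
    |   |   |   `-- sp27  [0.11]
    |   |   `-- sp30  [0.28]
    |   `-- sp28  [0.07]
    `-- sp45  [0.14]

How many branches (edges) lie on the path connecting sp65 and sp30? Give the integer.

10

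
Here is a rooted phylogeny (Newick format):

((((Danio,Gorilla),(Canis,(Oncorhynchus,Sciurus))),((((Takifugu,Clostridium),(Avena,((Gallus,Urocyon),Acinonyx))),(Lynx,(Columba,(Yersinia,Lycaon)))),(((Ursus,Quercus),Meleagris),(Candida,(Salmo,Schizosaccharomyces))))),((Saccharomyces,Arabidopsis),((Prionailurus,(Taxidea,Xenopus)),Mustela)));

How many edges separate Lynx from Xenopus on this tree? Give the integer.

10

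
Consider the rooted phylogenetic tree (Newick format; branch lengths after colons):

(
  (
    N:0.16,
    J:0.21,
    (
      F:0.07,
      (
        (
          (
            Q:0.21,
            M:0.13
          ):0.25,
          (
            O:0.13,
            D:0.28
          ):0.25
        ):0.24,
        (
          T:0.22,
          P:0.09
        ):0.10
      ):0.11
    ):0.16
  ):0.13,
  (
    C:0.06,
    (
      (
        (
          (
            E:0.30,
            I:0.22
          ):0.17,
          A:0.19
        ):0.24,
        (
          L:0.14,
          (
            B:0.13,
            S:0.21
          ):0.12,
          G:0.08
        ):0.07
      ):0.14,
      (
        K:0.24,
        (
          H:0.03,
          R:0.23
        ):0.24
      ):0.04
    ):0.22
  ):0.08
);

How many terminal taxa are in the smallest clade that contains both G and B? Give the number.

4

The MRCA of G and B is the node subtending (L,(B,S),G).
That clade contains 4 terminal taxa: B, G, L, S.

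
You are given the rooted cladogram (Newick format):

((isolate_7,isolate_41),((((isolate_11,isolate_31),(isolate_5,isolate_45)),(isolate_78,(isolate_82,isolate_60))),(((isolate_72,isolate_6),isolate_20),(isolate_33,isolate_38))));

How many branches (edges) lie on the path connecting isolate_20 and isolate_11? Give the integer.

The MRCA of isolate_20 and isolate_11 is the node subtending ((((isolate_11,isolate_31),(isolate_5,isolate_45)),(isolate_78,(isolate_82,isolate_60))),(((isolate_72,isolate_6),isolate_20),(isolate_33,isolate_38))).
From isolate_20 up to that node: 3 branches. From isolate_11 up to the same node: 4 branches. Total: 3 + 4 = 7.

7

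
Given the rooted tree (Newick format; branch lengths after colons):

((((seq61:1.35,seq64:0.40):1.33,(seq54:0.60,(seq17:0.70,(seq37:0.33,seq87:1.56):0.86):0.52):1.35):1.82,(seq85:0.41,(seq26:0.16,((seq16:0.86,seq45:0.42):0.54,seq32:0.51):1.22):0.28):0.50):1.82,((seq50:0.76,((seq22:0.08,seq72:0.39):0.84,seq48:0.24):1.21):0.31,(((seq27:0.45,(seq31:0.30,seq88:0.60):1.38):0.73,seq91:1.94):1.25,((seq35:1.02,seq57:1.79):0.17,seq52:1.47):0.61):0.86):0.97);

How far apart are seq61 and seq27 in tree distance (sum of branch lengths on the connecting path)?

10.58

The path runs seq61 → … → MRCA → … → seq27; the MRCA is the root of the tree.
Branch lengths along that path: 1.35 + 1.33 + 1.82 + 1.82 + 0.97 + 0.86 + 1.25 + 0.73 + 0.45 = 10.58.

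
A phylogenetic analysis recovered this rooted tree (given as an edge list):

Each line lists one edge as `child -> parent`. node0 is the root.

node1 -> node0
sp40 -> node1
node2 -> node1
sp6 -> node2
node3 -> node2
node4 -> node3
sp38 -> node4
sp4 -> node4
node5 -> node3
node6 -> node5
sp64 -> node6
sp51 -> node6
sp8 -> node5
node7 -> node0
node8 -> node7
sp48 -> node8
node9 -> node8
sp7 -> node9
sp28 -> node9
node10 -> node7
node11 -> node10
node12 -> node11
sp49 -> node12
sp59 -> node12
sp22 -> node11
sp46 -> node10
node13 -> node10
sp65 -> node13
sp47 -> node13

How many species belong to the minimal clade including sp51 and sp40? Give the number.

7

The MRCA of sp51 and sp40 is the node subtending (sp40,(sp6,((sp38,sp4),((sp64,sp51),sp8)))).
That clade contains 7 terminal taxa: sp38, sp4, sp40, sp51, sp6, sp64, sp8.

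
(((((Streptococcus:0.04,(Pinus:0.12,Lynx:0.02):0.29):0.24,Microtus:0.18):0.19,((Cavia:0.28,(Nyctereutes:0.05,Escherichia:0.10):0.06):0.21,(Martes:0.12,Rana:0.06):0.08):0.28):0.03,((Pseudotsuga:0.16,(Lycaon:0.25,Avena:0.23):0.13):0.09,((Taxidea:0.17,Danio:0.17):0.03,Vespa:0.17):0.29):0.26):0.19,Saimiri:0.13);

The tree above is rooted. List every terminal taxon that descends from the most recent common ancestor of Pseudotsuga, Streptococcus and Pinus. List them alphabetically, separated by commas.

Tracing Pseudotsuga: it sits inside (Pseudotsuga,(Lycaon,Avena)).
Tracing Streptococcus: it sits inside (Streptococcus,(Pinus,Lynx)).
Tracing Pinus: it sits inside (Pinus,Lynx).
The smallest clade enclosing all 3 is ((((Streptococcus,(Pinus,Lynx)),Microtus),((Cavia,(Nyctereutes,Escherichia)),(Martes,Rana))),((Pseudotsuga,(Lycaon,Avena)),((Taxidea,Danio),Vespa))); the answer is its 15 terminal taxa in alphabetical order.

Avena, Cavia, Danio, Escherichia, Lycaon, Lynx, Martes, Microtus, Nyctereutes, Pinus, Pseudotsuga, Rana, Streptococcus, Taxidea, Vespa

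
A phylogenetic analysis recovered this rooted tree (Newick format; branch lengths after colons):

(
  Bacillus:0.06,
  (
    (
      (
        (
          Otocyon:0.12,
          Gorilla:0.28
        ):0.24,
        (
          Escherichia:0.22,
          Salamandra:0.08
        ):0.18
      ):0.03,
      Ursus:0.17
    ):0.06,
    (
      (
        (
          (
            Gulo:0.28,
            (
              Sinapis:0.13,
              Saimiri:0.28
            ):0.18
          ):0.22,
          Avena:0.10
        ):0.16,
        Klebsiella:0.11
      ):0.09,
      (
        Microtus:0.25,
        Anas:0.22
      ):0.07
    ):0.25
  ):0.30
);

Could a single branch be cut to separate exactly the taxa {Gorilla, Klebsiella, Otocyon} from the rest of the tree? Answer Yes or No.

The MRCA of the listed taxa subtends ((((Otocyon,Gorilla),(Escherichia,Salamandra)),Ursus),((((Gulo,(Sinapis,Saimiri)),Avena),Klebsiella),(Microtus,Anas))).
That clade also contains Anas, Avena, Escherichia, Gulo, Microtus, Saimiri, Salamandra, Sinapis, Ursus, which are not in the proposed group, so the group is not monophyletic.

No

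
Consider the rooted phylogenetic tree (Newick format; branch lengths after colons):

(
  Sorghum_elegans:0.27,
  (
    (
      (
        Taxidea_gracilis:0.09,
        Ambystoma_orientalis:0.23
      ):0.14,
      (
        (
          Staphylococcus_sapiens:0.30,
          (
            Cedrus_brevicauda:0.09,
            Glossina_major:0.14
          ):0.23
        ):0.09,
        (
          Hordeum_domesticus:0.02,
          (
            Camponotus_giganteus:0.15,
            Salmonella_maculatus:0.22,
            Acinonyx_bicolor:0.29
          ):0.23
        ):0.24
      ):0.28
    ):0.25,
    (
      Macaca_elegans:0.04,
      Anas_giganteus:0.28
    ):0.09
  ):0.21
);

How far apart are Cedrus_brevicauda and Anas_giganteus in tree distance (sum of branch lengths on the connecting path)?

1.31

The path runs Cedrus_brevicauda → … → MRCA → … → Anas_giganteus; the MRCA is the node subtending (((Taxidea_gracilis,Ambystoma_orientalis),((Staphylococcus_sapiens,(Cedrus_brevicauda,Glossina_major)),(Hordeum_domesticus,(Camponotus_giganteus,Salmonella_maculatus,Acinonyx_bicolor)))),(Macaca_elegans,Anas_giganteus)).
Branch lengths along that path: 0.09 + 0.23 + 0.09 + 0.28 + 0.25 + 0.09 + 0.28 = 1.31.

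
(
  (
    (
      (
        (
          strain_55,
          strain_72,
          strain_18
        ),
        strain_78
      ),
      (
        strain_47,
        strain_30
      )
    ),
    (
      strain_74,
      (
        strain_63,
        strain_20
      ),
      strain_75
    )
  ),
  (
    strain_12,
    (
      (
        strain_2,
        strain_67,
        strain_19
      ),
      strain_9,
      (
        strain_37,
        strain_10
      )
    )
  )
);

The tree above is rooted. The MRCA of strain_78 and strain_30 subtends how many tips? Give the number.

The MRCA of strain_78 and strain_30 is the node subtending (((strain_55,strain_72,strain_18),strain_78),(strain_47,strain_30)).
That clade contains 6 terminal taxa: strain_18, strain_30, strain_47, strain_55, strain_72, strain_78.

6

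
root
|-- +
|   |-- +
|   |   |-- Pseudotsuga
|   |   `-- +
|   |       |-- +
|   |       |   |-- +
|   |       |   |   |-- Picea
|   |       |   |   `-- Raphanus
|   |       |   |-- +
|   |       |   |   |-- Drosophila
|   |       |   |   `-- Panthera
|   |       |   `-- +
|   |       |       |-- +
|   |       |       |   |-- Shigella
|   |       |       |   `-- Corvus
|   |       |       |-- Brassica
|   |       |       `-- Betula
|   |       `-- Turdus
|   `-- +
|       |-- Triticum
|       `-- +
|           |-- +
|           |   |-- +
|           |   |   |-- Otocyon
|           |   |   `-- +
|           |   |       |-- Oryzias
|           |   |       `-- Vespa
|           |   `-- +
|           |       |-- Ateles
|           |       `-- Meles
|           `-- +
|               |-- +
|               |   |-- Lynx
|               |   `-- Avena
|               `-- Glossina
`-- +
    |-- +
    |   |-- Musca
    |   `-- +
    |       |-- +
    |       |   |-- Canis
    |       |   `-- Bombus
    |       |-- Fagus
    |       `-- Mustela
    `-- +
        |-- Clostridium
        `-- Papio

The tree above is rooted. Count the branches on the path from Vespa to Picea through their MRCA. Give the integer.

11

The MRCA of Vespa and Picea is the node subtending ((Pseudotsuga,(((Picea,Raphanus),(Drosophila,Panthera),((Shigella,Corvus),Brassica,Betula)),Turdus)),(Triticum,(((Otocyon,(Oryzias,Vespa)),(Ateles,Meles)),((Lynx,Avena),Glossina)))).
From Vespa up to that node: 6 branches. From Picea up to the same node: 5 branches. Total: 6 + 5 = 11.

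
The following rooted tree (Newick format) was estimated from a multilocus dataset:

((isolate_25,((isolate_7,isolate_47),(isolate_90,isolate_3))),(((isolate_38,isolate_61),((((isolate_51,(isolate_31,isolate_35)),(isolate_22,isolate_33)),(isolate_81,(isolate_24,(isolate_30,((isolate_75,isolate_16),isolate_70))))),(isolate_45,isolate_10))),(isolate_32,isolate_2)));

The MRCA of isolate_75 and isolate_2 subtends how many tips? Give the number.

17

The MRCA of isolate_75 and isolate_2 is the node subtending (((isolate_38,isolate_61),((((isolate_51,(isolate_31,isolate_35)),(isolate_22,isolate_33)),(isolate_81,(isolate_24,(isolate_30,((isolate_75,isolate_16),isolate_70))))),(isolate_45,isolate_10))),(isolate_32,isolate_2)).
That clade contains 17 terminal taxa: isolate_10, isolate_16, isolate_2, isolate_22, isolate_24, isolate_30, isolate_31, isolate_32, isolate_33, isolate_35, isolate_38, isolate_45, isolate_51, isolate_61, isolate_70, isolate_75, isolate_81.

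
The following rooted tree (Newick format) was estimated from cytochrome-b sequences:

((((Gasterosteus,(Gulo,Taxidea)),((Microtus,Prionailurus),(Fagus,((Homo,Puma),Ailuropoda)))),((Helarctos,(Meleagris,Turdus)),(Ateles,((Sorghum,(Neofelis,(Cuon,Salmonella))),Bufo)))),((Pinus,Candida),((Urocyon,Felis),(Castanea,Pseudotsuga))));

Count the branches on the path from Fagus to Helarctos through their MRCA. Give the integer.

7

The MRCA of Fagus and Helarctos is the node subtending (((Gasterosteus,(Gulo,Taxidea)),((Microtus,Prionailurus),(Fagus,((Homo,Puma),Ailuropoda)))),((Helarctos,(Meleagris,Turdus)),(Ateles,((Sorghum,(Neofelis,(Cuon,Salmonella))),Bufo)))).
From Fagus up to that node: 4 branches. From Helarctos up to the same node: 3 branches. Total: 4 + 3 = 7.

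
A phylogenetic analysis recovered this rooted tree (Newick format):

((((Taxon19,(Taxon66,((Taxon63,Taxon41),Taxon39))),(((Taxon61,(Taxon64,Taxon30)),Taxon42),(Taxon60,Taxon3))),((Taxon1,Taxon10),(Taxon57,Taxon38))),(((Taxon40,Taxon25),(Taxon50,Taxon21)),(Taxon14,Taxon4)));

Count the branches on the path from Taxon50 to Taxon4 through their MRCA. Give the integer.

The MRCA of Taxon50 and Taxon4 is the node subtending (((Taxon40,Taxon25),(Taxon50,Taxon21)),(Taxon14,Taxon4)).
From Taxon50 up to that node: 3 branches. From Taxon4 up to the same node: 2 branches. Total: 3 + 2 = 5.

5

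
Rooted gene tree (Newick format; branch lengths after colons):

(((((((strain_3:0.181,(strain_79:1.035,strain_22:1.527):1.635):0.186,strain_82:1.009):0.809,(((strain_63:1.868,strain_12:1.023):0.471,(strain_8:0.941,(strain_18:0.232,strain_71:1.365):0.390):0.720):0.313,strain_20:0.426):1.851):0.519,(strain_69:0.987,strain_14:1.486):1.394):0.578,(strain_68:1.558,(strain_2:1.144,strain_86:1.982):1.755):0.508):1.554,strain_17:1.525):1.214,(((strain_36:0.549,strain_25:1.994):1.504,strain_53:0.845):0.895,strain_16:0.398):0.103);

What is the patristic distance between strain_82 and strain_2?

6.322

The path runs strain_82 → … → MRCA → … → strain_2; the MRCA is the node subtending (((((strain_3,(strain_79,strain_22)),strain_82),(((strain_63,strain_12),(strain_8,(strain_18,strain_71))),strain_20)),(strain_69,strain_14)),(strain_68,(strain_2,strain_86))).
Branch lengths along that path: 1.009 + 0.809 + 0.519 + 0.578 + 0.508 + 1.755 + 1.144 = 6.322.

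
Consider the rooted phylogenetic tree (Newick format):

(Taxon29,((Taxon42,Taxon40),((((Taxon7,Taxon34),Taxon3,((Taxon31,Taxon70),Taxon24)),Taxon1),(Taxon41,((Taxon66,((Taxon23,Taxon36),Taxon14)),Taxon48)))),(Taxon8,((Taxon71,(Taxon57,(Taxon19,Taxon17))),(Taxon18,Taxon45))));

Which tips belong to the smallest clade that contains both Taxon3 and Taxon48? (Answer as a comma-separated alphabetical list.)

Taxon1, Taxon14, Taxon23, Taxon24, Taxon3, Taxon31, Taxon34, Taxon36, Taxon41, Taxon48, Taxon66, Taxon7, Taxon70

Tracing Taxon3: it sits inside ((Taxon7,Taxon34),Taxon3,((Taxon31,Taxon70),Taxon24)).
Tracing Taxon48: it sits inside ((Taxon66,((Taxon23,Taxon36),Taxon14)),Taxon48).
The smallest clade enclosing both is ((((Taxon7,Taxon34),Taxon3,((Taxon31,Taxon70),Taxon24)),Taxon1),(Taxon41,((Taxon66,((Taxon23,Taxon36),Taxon14)),Taxon48))); the answer is its 13 terminal taxa in alphabetical order.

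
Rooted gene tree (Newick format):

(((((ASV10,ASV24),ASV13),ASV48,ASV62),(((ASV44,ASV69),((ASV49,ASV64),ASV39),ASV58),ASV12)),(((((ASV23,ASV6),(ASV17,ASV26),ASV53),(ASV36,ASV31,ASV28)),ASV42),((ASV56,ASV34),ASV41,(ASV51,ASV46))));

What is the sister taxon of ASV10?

ASV10 attaches to the tree at the node subtending (ASV10,ASV24).
The other lineage descending from that same node — the sister group — is the single tip ASV24.

ASV24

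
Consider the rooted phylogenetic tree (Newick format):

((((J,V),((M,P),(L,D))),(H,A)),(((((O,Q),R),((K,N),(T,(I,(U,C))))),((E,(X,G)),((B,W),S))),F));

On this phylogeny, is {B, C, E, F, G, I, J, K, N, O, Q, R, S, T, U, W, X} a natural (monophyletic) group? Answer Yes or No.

No

The MRCA of the listed taxa is the root, so the smallest clade containing them is the whole tree.
That clade also contains A, D, H, L, M, P, V, which are not in the proposed group, so the group is not monophyletic.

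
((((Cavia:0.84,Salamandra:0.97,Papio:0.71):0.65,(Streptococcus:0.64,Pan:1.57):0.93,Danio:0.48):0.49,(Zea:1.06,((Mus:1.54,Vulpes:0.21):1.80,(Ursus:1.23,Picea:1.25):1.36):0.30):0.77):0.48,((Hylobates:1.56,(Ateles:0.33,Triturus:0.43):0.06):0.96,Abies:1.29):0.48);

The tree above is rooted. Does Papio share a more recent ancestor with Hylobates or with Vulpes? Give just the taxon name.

The MRCA of Papio and Vulpes subtends (((Cavia,Salamandra,Papio),(Streptococcus,Pan),Danio),(Zea,((Mus,Vulpes),(Ursus,Picea)))) (11 taxa).
The MRCA of Papio and Hylobates is the root, subtending the entire tree (15 taxa).
The first is nested inside the second, so Papio shares a more recent common ancestor with Vulpes.

Vulpes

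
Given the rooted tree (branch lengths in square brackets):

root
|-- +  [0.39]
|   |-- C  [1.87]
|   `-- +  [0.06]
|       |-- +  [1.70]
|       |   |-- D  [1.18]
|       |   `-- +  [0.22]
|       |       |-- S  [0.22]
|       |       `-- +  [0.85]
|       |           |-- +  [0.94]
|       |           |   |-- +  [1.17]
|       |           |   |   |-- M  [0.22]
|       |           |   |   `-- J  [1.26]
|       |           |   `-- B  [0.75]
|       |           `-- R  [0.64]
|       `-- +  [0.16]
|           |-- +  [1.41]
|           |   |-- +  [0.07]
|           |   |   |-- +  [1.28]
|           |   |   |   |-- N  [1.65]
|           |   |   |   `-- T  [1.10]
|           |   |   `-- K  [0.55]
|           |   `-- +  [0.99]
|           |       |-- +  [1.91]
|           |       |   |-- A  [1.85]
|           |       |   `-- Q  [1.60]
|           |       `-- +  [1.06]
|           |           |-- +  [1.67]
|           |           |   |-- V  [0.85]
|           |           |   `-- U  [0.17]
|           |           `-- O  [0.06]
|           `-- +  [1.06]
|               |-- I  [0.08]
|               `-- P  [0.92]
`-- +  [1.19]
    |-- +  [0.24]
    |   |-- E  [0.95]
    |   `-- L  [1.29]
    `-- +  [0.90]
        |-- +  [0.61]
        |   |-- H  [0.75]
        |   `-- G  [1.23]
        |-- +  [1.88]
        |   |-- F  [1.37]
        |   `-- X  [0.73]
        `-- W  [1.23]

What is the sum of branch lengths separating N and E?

7.40

The path runs N → … → MRCA → … → E; the MRCA is the root of the tree.
Branch lengths along that path: 1.65 + 1.28 + 0.07 + 1.41 + 0.16 + 0.06 + 0.39 + 1.19 + 0.24 + 0.95 = 7.40.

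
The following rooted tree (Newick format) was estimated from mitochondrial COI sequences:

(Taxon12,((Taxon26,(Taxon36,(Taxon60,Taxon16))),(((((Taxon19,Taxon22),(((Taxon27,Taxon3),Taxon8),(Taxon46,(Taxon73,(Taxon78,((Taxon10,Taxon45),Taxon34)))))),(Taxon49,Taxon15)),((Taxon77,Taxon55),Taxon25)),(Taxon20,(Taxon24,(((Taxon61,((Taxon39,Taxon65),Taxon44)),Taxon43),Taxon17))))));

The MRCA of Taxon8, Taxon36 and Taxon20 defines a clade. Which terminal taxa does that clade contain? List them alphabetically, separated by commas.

Taxon10, Taxon15, Taxon16, Taxon17, Taxon19, Taxon20, Taxon22, Taxon24, Taxon25, Taxon26, Taxon27, Taxon3, Taxon34, Taxon36, Taxon39, Taxon43, Taxon44, Taxon45, Taxon46, Taxon49, Taxon55, Taxon60, Taxon61, Taxon65, Taxon73, Taxon77, Taxon78, Taxon8

Tracing Taxon8: it sits inside ((Taxon27,Taxon3),Taxon8).
Tracing Taxon36: it sits inside (Taxon36,(Taxon60,Taxon16)).
Tracing Taxon20: it sits inside (Taxon20,(Taxon24,(((Taxon61,((Taxon39,Taxon65),Taxon44)),Taxon43),Taxon17))).
The smallest clade enclosing all 3 is ((Taxon26,(Taxon36,(Taxon60,Taxon16))),(((((Taxon19,Taxon22),(((Taxon27,Taxon3),Taxon8),(Taxon46,(Taxon73,(Taxon78,((Taxon10,Taxon45),Taxon34)))))),(Taxon49,Taxon15)),((Taxon77,Taxon55),Taxon25)),(Taxon20,(Taxon24,(((Taxon61,((Taxon39,Taxon65),Taxon44)),Taxon43),Taxon17))))); the answer is its 28 terminal taxa in alphabetical order.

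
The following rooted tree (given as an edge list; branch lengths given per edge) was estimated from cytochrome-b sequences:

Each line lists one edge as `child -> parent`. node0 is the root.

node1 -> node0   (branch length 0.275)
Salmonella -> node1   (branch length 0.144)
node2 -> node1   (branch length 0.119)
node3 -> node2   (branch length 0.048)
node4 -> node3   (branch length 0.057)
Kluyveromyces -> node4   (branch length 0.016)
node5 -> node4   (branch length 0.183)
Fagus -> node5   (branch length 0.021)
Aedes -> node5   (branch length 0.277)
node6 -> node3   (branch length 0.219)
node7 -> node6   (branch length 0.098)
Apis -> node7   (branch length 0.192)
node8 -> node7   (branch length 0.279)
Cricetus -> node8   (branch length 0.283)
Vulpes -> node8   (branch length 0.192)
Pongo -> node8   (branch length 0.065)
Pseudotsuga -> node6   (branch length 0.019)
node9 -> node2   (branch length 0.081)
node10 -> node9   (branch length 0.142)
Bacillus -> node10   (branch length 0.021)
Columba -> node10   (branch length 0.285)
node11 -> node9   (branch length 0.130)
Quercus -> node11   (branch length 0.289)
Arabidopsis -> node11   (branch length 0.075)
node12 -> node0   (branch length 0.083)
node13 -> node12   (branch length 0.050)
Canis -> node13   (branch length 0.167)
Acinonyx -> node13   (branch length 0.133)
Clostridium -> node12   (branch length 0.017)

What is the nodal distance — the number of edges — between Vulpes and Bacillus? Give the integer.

8

The MRCA of Vulpes and Bacillus is the node subtending (((Kluyveromyces,(Fagus,Aedes)),((Apis,(Cricetus,Vulpes,Pongo)),Pseudotsuga)),((Bacillus,Columba),(Quercus,Arabidopsis))).
From Vulpes up to that node: 5 branches. From Bacillus up to the same node: 3 branches. Total: 5 + 3 = 8.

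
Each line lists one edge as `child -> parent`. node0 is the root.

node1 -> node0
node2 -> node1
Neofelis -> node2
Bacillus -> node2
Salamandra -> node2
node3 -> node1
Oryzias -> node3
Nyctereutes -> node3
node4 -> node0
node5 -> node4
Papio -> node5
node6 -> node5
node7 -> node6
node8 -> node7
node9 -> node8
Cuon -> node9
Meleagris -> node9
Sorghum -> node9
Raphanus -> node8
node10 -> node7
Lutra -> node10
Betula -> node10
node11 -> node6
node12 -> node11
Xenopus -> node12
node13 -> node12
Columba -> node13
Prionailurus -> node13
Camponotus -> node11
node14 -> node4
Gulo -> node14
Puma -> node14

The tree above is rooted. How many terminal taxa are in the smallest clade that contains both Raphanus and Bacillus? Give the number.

18

The MRCA of Raphanus and Bacillus is the root, so the clade is the entire tree.
That clade contains 18 terminal taxa: Bacillus, Betula, Camponotus, Columba, Cuon, Gulo, Lutra, Meleagris, Neofelis, Nyctereutes, Oryzias, Papio, Prionailurus, Puma, Raphanus, Salamandra, Sorghum, Xenopus.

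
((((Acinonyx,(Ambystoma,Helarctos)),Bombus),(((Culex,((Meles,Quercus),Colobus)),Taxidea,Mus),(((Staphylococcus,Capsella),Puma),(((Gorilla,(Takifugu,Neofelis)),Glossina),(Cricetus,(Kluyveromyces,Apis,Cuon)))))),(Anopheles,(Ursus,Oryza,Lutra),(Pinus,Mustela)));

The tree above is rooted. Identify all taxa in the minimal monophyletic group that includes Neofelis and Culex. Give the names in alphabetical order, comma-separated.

Tracing Neofelis: it sits inside (Takifugu,Neofelis).
Tracing Culex: it sits inside (Culex,((Meles,Quercus),Colobus)).
The smallest clade enclosing both is (((Culex,((Meles,Quercus),Colobus)),Taxidea,Mus),(((Staphylococcus,Capsella),Puma),(((Gorilla,(Takifugu,Neofelis)),Glossina),(Cricetus,(Kluyveromyces,Apis,Cuon))))); the answer is its 17 terminal taxa in alphabetical order.

Apis, Capsella, Colobus, Cricetus, Culex, Cuon, Glossina, Gorilla, Kluyveromyces, Meles, Mus, Neofelis, Puma, Quercus, Staphylococcus, Takifugu, Taxidea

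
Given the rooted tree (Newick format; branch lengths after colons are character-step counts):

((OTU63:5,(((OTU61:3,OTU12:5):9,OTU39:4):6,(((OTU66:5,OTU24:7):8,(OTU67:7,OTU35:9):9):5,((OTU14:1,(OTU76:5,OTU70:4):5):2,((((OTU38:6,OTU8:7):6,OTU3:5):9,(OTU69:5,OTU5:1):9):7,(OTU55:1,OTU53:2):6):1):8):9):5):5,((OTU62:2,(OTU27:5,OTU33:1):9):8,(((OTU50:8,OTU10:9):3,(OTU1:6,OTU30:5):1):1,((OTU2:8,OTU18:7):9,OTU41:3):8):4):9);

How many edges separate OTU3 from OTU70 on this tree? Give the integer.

The MRCA of OTU3 and OTU70 is the node subtending ((OTU14,(OTU76,OTU70)),((((OTU38,OTU8),OTU3),(OTU69,OTU5)),(OTU55,OTU53))).
From OTU3 up to that node: 4 branches. From OTU70 up to the same node: 3 branches. Total: 4 + 3 = 7.

7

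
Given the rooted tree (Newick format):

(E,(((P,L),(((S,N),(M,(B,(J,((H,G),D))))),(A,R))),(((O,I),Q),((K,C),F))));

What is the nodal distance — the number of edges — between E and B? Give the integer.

The MRCA of E and B is the root of the tree.
From E up to that node: 1 branch. From B up to the same node: 7 branches. Total: 1 + 7 = 8.

8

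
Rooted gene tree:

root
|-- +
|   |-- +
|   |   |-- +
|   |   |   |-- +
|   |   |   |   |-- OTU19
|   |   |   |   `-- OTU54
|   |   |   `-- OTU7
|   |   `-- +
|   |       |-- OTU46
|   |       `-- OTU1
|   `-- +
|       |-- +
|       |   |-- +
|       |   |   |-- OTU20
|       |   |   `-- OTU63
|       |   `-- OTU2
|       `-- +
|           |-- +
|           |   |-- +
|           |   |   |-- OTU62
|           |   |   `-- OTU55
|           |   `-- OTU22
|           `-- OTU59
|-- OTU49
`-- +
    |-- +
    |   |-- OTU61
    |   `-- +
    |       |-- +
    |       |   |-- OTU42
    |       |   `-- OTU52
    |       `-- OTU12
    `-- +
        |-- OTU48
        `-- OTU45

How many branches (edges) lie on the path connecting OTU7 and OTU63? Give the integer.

7

The MRCA of OTU7 and OTU63 is the node subtending ((((OTU19,OTU54),OTU7),(OTU46,OTU1)),(((OTU20,OTU63),OTU2),(((OTU62,OTU55),OTU22),OTU59))).
From OTU7 up to that node: 3 branches. From OTU63 up to the same node: 4 branches. Total: 3 + 4 = 7.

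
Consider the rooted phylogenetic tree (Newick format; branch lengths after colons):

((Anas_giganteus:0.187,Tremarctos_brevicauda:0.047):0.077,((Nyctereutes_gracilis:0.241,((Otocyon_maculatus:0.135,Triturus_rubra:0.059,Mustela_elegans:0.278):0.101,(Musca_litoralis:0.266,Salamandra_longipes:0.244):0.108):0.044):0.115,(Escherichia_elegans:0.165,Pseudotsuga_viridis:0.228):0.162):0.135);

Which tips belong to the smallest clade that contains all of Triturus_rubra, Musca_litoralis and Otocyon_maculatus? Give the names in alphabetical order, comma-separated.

Tracing Triturus_rubra: it sits inside (Otocyon_maculatus,Triturus_rubra,Mustela_elegans).
Tracing Musca_litoralis: it sits inside (Musca_litoralis,Salamandra_longipes).
Tracing Otocyon_maculatus: it sits inside (Otocyon_maculatus,Triturus_rubra,Mustela_elegans).
The smallest clade enclosing all 3 is ((Otocyon_maculatus,Triturus_rubra,Mustela_elegans),(Musca_litoralis,Salamandra_longipes)); the answer is its 5 terminal taxa in alphabetical order.

Musca_litoralis, Mustela_elegans, Otocyon_maculatus, Salamandra_longipes, Triturus_rubra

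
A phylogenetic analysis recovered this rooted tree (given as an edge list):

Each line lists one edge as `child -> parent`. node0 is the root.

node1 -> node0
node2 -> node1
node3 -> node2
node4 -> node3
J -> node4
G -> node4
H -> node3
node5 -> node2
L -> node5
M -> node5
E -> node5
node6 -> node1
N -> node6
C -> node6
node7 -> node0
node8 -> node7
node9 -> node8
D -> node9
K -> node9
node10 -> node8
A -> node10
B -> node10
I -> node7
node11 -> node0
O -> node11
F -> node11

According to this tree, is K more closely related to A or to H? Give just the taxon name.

A

The MRCA of K and A subtends ((D,K),(A,B)) (4 taxa).
The MRCA of K and H is the root, subtending the entire tree (15 taxa).
The first is nested inside the second, so K shares a more recent common ancestor with A.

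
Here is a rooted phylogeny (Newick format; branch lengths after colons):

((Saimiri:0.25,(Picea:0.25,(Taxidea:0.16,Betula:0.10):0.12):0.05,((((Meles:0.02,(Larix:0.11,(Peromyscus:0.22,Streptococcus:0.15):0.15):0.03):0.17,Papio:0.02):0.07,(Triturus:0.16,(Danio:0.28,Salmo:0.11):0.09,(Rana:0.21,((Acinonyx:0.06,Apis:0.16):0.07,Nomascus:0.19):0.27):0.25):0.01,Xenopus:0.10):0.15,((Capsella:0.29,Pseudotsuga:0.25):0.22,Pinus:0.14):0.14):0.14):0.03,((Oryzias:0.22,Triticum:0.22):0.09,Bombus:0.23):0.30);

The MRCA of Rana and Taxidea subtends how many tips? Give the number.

20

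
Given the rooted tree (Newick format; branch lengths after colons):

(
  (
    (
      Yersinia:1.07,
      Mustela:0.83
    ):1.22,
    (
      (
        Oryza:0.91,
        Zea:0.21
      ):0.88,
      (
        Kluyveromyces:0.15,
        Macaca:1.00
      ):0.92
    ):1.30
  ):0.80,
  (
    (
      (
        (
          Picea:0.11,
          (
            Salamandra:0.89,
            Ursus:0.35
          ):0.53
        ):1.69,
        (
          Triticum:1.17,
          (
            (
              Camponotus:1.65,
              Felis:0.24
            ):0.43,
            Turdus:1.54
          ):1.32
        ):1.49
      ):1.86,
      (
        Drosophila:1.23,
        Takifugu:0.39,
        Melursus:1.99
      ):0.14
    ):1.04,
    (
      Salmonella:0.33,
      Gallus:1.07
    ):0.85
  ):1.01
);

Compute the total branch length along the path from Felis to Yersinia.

The path runs Felis → … → MRCA → … → Yersinia; the MRCA is the root of the tree.
Branch lengths along that path: 0.24 + 0.43 + 1.32 + 1.49 + 1.86 + 1.04 + 1.01 + 0.80 + 1.22 + 1.07 = 10.48.

10.48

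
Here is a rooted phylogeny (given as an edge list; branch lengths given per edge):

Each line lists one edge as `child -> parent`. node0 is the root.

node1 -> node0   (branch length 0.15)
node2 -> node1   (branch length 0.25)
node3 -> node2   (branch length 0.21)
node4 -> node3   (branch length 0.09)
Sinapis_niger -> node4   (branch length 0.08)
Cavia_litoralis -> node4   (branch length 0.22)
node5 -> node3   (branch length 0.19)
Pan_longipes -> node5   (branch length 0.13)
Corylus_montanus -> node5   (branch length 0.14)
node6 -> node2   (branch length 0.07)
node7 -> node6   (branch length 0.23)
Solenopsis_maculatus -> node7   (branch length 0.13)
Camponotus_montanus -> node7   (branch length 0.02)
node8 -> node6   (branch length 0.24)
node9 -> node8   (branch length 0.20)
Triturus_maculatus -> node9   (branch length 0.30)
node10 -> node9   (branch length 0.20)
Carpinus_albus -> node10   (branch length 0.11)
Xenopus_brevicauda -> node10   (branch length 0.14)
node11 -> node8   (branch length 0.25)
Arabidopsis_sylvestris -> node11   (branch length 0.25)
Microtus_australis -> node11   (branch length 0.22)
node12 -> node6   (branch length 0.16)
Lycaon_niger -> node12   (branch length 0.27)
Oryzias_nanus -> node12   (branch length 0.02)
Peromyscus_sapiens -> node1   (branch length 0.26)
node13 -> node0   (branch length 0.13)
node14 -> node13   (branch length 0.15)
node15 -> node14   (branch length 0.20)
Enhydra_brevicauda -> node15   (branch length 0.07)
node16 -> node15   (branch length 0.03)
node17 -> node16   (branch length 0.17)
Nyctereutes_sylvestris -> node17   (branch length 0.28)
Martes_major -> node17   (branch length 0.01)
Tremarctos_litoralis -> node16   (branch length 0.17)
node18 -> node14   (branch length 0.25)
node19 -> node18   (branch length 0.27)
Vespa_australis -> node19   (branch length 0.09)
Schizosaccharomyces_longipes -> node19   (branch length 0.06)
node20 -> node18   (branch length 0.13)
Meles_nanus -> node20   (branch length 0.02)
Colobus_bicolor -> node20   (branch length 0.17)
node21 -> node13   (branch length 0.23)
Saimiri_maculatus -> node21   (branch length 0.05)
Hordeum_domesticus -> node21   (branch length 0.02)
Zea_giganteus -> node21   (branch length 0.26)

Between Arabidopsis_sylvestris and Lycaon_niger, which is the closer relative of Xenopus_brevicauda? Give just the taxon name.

The MRCA of Xenopus_brevicauda and Arabidopsis_sylvestris subtends ((Triturus_maculatus,(Carpinus_albus,Xenopus_brevicauda)),(Arabidopsis_sylvestris,Microtus_australis)) (5 taxa).
The MRCA of Xenopus_brevicauda and Lycaon_niger subtends ((Solenopsis_maculatus,Camponotus_montanus),((Triturus_maculatus,(Carpinus_albus,Xenopus_brevicauda)),(Arabidopsis_sylvestris,Microtus_australis)),(Lycaon_niger,Oryzias_nanus)) (9 taxa).
The first is nested inside the second, so Xenopus_brevicauda shares a more recent common ancestor with Arabidopsis_sylvestris.

Arabidopsis_sylvestris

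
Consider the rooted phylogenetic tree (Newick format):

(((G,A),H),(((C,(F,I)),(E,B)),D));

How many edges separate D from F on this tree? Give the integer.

5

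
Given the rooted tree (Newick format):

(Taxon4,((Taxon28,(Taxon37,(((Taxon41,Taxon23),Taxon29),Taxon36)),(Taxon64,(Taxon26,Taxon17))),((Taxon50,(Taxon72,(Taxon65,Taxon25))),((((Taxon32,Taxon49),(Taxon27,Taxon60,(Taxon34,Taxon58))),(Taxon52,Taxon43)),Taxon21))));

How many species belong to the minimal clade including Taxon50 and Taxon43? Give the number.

The MRCA of Taxon50 and Taxon43 is the node subtending ((Taxon50,(Taxon72,(Taxon65,Taxon25))),((((Taxon32,Taxon49),(Taxon27,Taxon60,(Taxon34,Taxon58))),(Taxon52,Taxon43)),Taxon21)).
That clade contains 13 terminal taxa: Taxon21, Taxon25, Taxon27, Taxon32, Taxon34, Taxon43, Taxon49, Taxon50, Taxon52, Taxon58, Taxon60, Taxon65, Taxon72.

13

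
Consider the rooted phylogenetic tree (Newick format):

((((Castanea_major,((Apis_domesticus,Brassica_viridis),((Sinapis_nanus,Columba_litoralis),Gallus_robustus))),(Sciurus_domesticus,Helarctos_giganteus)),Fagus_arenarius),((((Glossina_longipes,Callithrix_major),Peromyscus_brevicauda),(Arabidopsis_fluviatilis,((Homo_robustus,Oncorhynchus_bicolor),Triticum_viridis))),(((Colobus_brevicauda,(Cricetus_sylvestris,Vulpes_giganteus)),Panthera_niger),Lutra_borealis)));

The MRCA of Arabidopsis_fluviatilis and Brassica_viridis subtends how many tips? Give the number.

The MRCA of Arabidopsis_fluviatilis and Brassica_viridis is the root, so the clade is the entire tree.
That clade contains 21 terminal taxa: Apis_domesticus, Arabidopsis_fluviatilis, Brassica_viridis, Callithrix_major, Castanea_major, Colobus_brevicauda, Columba_litoralis, Cricetus_sylvestris, Fagus_arenarius, Gallus_robustus, Glossina_longipes, Helarctos_giganteus, Homo_robustus, Lutra_borealis, Oncorhynchus_bicolor, Panthera_niger, Peromyscus_brevicauda, Sciurus_domesticus, Sinapis_nanus, Triticum_viridis, Vulpes_giganteus.

21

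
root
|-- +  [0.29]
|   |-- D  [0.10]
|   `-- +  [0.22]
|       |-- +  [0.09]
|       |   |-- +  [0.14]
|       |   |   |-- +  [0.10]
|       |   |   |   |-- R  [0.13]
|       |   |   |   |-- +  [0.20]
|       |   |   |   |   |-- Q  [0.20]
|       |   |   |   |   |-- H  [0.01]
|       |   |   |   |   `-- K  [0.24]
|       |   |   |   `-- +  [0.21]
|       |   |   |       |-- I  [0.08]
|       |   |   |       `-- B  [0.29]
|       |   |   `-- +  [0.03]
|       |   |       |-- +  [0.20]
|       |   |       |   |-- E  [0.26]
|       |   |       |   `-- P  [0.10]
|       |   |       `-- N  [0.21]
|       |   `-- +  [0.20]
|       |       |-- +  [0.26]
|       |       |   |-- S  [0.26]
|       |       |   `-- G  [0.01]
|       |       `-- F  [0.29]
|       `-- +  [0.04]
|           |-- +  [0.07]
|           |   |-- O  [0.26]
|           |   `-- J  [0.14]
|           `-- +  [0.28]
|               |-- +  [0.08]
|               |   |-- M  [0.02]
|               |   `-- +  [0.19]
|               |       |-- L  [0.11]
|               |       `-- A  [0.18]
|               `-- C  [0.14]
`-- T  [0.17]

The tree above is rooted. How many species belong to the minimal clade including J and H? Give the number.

18

The MRCA of J and H is the node subtending ((((R,(Q,H,K),(I,B)),((E,P),N)),((S,G),F)),((O,J),((M,(L,A)),C))).
That clade contains 18 terminal taxa: A, B, C, E, F, G, H, I, J, K, L, M, N, O, P, Q, R, S.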